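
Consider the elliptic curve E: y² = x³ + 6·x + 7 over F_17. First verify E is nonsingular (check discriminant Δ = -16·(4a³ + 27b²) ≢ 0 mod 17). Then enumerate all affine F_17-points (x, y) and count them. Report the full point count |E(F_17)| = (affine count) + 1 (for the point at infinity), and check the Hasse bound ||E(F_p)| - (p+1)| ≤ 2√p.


Affine points = {(3, 1), (3, 16), (5, 3), (5, 14), (6, 2), (6, 15), (7, 1), (7, 16), (9, 5), (9, 12), (10, 8), (10, 9), (13, 2), (13, 15), (14, 8), (14, 9), (15, 2), (15, 15), (16, 0)}; affine count = 19; |E(F_17)| = 20.

Discriminant check: Δ ∝ 4a³ + 27b² = 4·6³ + 27·7² = 4·216 + 27·49 ≡ 11 (mod 17). Nonzero ⇒ E is nonsingular.
For each x ∈ F_17, compute rhs = x³ + 6·x + 7 mod 17, then count y ∈ F_17 with y² ≡ rhs.
  x = 0: rhs = 7, matching y values: none (0 points).
  x = 1: rhs = 14, matching y values: none (0 points).
  x = 2: rhs = 10, matching y values: none (0 points).
  x = 3: rhs = 1, matching y values: 1, 16 (2 points).
  x = 4: rhs = 10, matching y values: none (0 points).
  x = 5: rhs = 9, matching y values: 3, 14 (2 points).
  x = 6: rhs = 4, matching y values: 2, 15 (2 points).
  x = 7: rhs = 1, matching y values: 1, 16 (2 points).
  x = 8: rhs = 6, matching y values: none (0 points).
  x = 9: rhs = 8, matching y values: 5, 12 (2 points).
  x = 10: rhs = 13, matching y values: 8, 9 (2 points).
  x = 11: rhs = 10, matching y values: none (0 points).
  x = 12: rhs = 5, matching y values: none (0 points).
  x = 13: rhs = 4, matching y values: 2, 15 (2 points).
  x = 14: rhs = 13, matching y values: 8, 9 (2 points).
  x = 15: rhs = 4, matching y values: 2, 15 (2 points).
  x = 16: rhs = 0, matching y values: 0 (1 points).
Total affine count: 19.
Full point count |E(F_17)| = 19 + 1 = 20.
Hasse bound: |20 − (17+1)| = |2| = 2 ≤ 2√17 ≈ 8.2462 ✓.


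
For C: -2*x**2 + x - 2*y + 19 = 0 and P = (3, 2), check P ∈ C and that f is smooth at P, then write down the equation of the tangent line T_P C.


Tangent line at P: -11*x - 2*y + 37 = 0.

Step 1: f(3, 2) = 0, so P lies on C.
Step 2: partial derivatives
  f_x(x, y) = 1 - 4*x, f_y(x, y) = -2.
  f_x(P) = -11, f_y(P) = -2 (gradient nonzero, so P is smooth).
Step 3: tangent line at P: -11·(x − 3) + -2·(y − 2) = 0.
Expanding: -11*x - 2*y + 37 = 0.


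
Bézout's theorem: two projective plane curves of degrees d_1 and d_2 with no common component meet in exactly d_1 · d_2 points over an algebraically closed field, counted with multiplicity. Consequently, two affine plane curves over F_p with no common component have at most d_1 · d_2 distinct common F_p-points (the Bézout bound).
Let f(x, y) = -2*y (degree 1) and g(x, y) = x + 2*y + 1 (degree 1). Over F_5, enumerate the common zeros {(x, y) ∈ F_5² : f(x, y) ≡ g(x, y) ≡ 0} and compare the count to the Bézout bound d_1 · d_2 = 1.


Common zeros: {(4, 0)}; count = 1; Bézout bound = 1.

deg(f) = 1, deg(g) = 1, so Bézout bound = 1.
Scan x ∈ F_5. For each x, list the y ∈ F_5 with f(x, y) ≡ 0 and those with g(x, y) ≡ 0 (mod 5); the common zeros in that column are the intersection.
  x = 0: f ≡ 0 at y ∈ {0}; g ≡ 0 at y ∈ {2}; common: ∅.
  x = 1: f ≡ 0 at y ∈ {0}; g ≡ 0 at y ∈ {4}; common: ∅.
  x = 2: f ≡ 0 at y ∈ {0}; g ≡ 0 at y ∈ {1}; common: ∅.
  x = 3: f ≡ 0 at y ∈ {0}; g ≡ 0 at y ∈ {3}; common: ∅.
  x = 4: f ≡ 0 at y ∈ {0}; g ≡ 0 at y ∈ {0}; common: {0}.
Collecting: common zeros = {(4, 0)}, so the count is 1.
Comparison with the Bézout bound: 1 ≤ 1 = deg(f)·deg(g), as expected for curves with no common component (the bound is attained).


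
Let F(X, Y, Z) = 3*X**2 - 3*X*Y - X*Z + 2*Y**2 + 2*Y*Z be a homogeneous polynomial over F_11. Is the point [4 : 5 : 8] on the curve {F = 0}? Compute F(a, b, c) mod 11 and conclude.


F(4,5,8) ≡ 9 (mod 11); P is NOT on the curve.

Evaluate F(4, 5, 8) term-by-term (mod 11).
  3*X**2 ↦ 3·16·1·1 = 48
  -3*X*Y ↦ -3·4·5·1 = -60
  -X*Z ↦ -1·4·1·8 = -32
  2*Y**2 ↦ 2·1·25·1 = 50
  2*Y*Z ↦ 2·1·5·8 = 80
Sum: F(4, 5, 8) = (48) + (-60) + (-32) + (50) + (80) = 86.
Reducing mod 11: 86 ≡ 9 (mod 11).
Since F(a, b, c) ≡ 9 ≠ 0 (mod 11), P does NOT lie on the curve.


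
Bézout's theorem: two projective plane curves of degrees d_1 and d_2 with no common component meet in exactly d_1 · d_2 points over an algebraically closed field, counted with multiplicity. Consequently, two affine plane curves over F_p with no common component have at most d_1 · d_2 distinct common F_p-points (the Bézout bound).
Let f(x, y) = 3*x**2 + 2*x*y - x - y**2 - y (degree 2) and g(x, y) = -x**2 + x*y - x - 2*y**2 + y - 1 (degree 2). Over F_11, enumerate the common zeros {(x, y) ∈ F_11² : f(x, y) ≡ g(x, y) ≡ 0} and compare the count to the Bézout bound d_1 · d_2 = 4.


Common zeros: {(8, 1), (10, 7)}; count = 2; Bézout bound = 4.

deg(f) = 2, deg(g) = 2, so Bézout bound = 4.
Scan x ∈ F_11. For each x, list the y ∈ F_11 with f(x, y) ≡ 0 and those with g(x, y) ≡ 0 (mod 11); the common zeros in that column are the intersection.
  x = 0: f ≡ 0 at y ∈ {0, 10}; g ≡ 0 at y ∈ {8, 9}; common: ∅.
  x = 1: f ≡ 0 at y ∈ {2, 10}; g ≡ 0 at y ∈ ∅; common: ∅.
  x = 2: f ≡ 0 at y ∈ {5, 9}; g ≡ 0 at y ∈ ∅; common: ∅.
  x = 3: f ≡ 0 at y ∈ {8}; g ≡ 0 at y ∈ {1}; common: ∅.
  x = 4: f ≡ 0 at y ∈ {0, 7}; g ≡ 0 at y ∈ {4}; common: ∅.
  x = 5: f ≡ 0 at y ∈ {3, 6}; g ≡ 0 at y ∈ ∅; common: ∅.
  x = 6: f ≡ 0 at y ∈ {5, 6}; g ≡ 0 at y ∈ ∅; common: ∅.
  x = 7: f ≡ 0 at y ∈ {4, 9}; g ≡ 0 at y ∈ {7, 8}; common: ∅.
  x = 8: f ≡ 0 at y ∈ {1, 3}; g ≡ 0 at y ∈ {1, 9}; common: {1}.
  x = 9: f ≡ 0 at y ∈ {2, 4}; g ≡ 0 at y ∈ ∅; common: ∅.
  x = 10: f ≡ 0 at y ∈ {1, 7}; g ≡ 0 at y ∈ {4, 7}; common: {7}.
Collecting: common zeros = {(8, 1), (10, 7)}, so the count is 2.
Comparison with the Bézout bound: 2 ≤ 4 = deg(f)·deg(g), as expected for curves with no common component (the affine F_11-count falls short of the bound because intersections may lie at infinity, over extension fields, or carry multiplicity).


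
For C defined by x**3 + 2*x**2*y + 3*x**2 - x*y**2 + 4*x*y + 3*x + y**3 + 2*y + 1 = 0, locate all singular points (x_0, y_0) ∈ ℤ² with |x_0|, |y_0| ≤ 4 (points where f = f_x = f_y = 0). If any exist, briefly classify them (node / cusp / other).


Singular points: {(-1, 0)}; classification: cusp.

Compute partial derivatives:
  f_x = 3*x**2 + 4*x*y + 6*x - y**2 + 4*y + 3.
  f_y = 2*x**2 - 2*x*y + 4*x + 3*y**2 + 2.
Scan x_0 ∈ {−4, ..., 4}. For each x_0, f_y(x_0, y) is a polynomial in y; find its integer roots y ∈ {−4, ..., 4}, then test f_x and f at those candidates.
  x = -4: f_y(-4, y) = 3*y**2 + 8*y + 18; no integer root y with |y| ≤ 4.
  x = -3: f_y(-3, y) = 3*y**2 + 6*y + 8; no integer root y with |y| ≤ 4.
  x = -2: f_y(-2, y) = 3*y**2 + 4*y + 2; no integer root y with |y| ≤ 4.
  x = -1: f_y(-1, y) = 3*y**2 + 2*y; vanishes at y ∈ {0}. (-1, 0): f_x = 0, f = 0 — SINGULAR.
  x = 0: f_y(0, y) = 3*y**2 + 2; no integer root y with |y| ≤ 4.
  x = 1: f_y(1, y) = 3*y**2 - 2*y + 8; no integer root y with |y| ≤ 4.
  x = 2: f_y(2, y) = 3*y**2 - 4*y + 18; no integer root y with |y| ≤ 4.
  x = 3: f_y(3, y) = 3*y**2 - 6*y + 32; no integer root y with |y| ≤ 4.
  x = 4: f_y(4, y) = 3*y**2 - 8*y + 50; no integer root y with |y| ≤ 4.
Only singular point on the grid: (-1, 0).
Classify: substitute x = -1 + u, y = 0 + v and expand: f = u**3 + 2*u**2*v - u*v**2 + v**3 + v**2.
No constant or linear terms (consistent with a singular point). Quadratic part: v**2. Cubic part: u**3 + 2*u**2*v - u*v**2 + v**3.
The quadratic part v**2 is a perfect square, so there is a single (double) tangent line v = 0, i.e. y = 0. Restricting the cubic part to that line (v = 0) leaves u**3 ≠ 0, so f is not divisible by v and the branch is v² ≈ -u**3 to lowest order — this is a cusp.
Classification: cusp.


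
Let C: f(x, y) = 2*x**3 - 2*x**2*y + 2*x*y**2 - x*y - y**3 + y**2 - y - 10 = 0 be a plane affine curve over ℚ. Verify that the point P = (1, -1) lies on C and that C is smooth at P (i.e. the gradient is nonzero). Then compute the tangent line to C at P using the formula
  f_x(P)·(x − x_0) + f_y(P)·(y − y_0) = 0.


Tangent line at P: 13*x - 13*y - 26 = 0.

Step 1: f(1, -1) = 0, so P lies on C.
Step 2: partial derivatives
  f_x(x, y) = 6*x**2 - 4*x*y + 2*y**2 - y, f_y(x, y) = -2*x**2 + 4*x*y - x - 3*y**2 + 2*y - 1.
  f_x(P) = 13, f_y(P) = -13 (gradient nonzero, so P is smooth).
Step 3: tangent line at P: 13·(x − 1) + -13·(y − -1) = 0.
Expanding: 13*x - 13*y - 26 = 0.


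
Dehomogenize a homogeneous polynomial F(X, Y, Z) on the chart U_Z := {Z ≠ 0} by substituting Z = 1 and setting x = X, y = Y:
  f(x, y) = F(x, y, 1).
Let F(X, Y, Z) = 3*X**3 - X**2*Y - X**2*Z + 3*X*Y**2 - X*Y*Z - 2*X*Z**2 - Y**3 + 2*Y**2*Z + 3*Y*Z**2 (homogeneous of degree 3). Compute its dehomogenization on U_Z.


f(x, y) = 3*x**3 - x**2*y - x**2 + 3*x*y**2 - x*y - 2*x - y**3 + 2*y**2 + 3*y

On U_Z we set Z = 1. Each monomial c·X^i·Y^j·Z^k in F becomes c·x^i·y^j·1^k = c·x^i·y^j.
Substituting Z = 1: F(X, Y, 1) = 3*x**3 - x**2*y - x**2 + 3*x*y**2 - x*y - 2*x - y**3 + 2*y**2 + 3*y.
Note: deg(f) ≤ deg(F) = 3; strict inequality happens when F is divisible by Z (lost terms).


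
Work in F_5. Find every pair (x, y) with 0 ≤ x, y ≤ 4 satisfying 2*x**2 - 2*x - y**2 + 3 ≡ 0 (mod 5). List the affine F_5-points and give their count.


Affine F_5-points: {(3, 0)}; count = 1.

For each of the 25 pairs (x, y) ∈ F_5², evaluate f(x, y) mod 5. Record the zeros.
  x = 0: [0↦3, 1↦2, 2↦4, 3↦4, 4↦2]  zeros at y ∈ ∅
  x = 1: [0↦3, 1↦2, 2↦4, 3↦4, 4↦2]  zeros at y ∈ ∅
  x = 2: [0↦2, 1↦1, 2↦3, 3↦3, 4↦1]  zeros at y ∈ ∅
  x = 3: [0↦0, 1↦4, 2↦1, 3↦1, 4↦4]  zeros at y ∈ {0}
  x = 4: [0↦2, 1↦1, 2↦3, 3↦3, 4↦1]  zeros at y ∈ ∅
Collecting zeros: affine points = {(3, 0)}.
Total count |C(F_5)_aff| = 1.


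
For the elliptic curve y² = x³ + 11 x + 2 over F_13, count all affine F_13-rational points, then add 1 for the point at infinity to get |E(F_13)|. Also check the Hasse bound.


Affine points = {(1, 1), (1, 12), (3, 6), (3, 7), (5, 0), (8, 2), (8, 11), (12, 4), (12, 9)}; affine count = 9; |E(F_13)| = 10.

Discriminant check: Δ ∝ 4a³ + 27b² = 4·11³ + 27·2² = 4·1331 + 27·4 ≡ 11 (mod 13). Nonzero ⇒ E is nonsingular.
For each x ∈ F_13, compute rhs = x³ + 11·x + 2 mod 13, then count y ∈ F_13 with y² ≡ rhs.
  x = 0: rhs = 2, matching y values: none (0 points).
  x = 1: rhs = 1, matching y values: 1, 12 (2 points).
  x = 2: rhs = 6, matching y values: none (0 points).
  x = 3: rhs = 10, matching y values: 6, 7 (2 points).
  x = 4: rhs = 6, matching y values: none (0 points).
  x = 5: rhs = 0, matching y values: 0 (1 points).
  x = 6: rhs = 11, matching y values: none (0 points).
  x = 7: rhs = 6, matching y values: none (0 points).
  x = 8: rhs = 4, matching y values: 2, 11 (2 points).
  x = 9: rhs = 11, matching y values: none (0 points).
  x = 10: rhs = 7, matching y values: none (0 points).
  x = 11: rhs = 11, matching y values: none (0 points).
  x = 12: rhs = 3, matching y values: 4, 9 (2 points).
Total affine count: 9.
Full point count |E(F_13)| = 9 + 1 = 10.
Hasse bound: |10 − (13+1)| = |-4| = 4 ≤ 2√13 ≈ 7.2111 ✓.


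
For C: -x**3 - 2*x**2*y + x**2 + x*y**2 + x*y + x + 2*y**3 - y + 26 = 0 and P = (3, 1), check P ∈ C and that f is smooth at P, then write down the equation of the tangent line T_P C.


Tangent line at P: -30*x - 4*y + 94 = 0.

Step 1: f(3, 1) = 0, so P lies on C.
Step 2: partial derivatives
  f_x(x, y) = -3*x**2 - 4*x*y + 2*x + y**2 + y + 1, f_y(x, y) = -2*x**2 + 2*x*y + x + 6*y**2 - 1.
  f_x(P) = -30, f_y(P) = -4 (gradient nonzero, so P is smooth).
Step 3: tangent line at P: -30·(x − 3) + -4·(y − 1) = 0.
Expanding: -30*x - 4*y + 94 = 0.


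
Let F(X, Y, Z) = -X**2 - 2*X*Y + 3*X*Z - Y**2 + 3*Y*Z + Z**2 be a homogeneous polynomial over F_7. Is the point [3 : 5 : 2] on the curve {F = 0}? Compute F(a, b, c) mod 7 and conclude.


F(3,5,2) ≡ 2 (mod 7); P is NOT on the curve.

Evaluate F(3, 5, 2) term-by-term (mod 7).
  -X**2 ↦ -1·9·1·1 = -9
  -2*X*Y ↦ -2·3·5·1 = -30
  3*X*Z ↦ 3·3·1·2 = 18
  -Y**2 ↦ -1·1·25·1 = -25
  3*Y*Z ↦ 3·1·5·2 = 30
  Z**2 ↦ 1·1·1·4 = 4
Sum: F(3, 5, 2) = (-9) + (-30) + (18) + (-25) + (30) + (4) = -12.
Reducing mod 7: -12 ≡ 2 (mod 7).
Since F(a, b, c) ≡ 2 ≠ 0 (mod 7), P does NOT lie on the curve.


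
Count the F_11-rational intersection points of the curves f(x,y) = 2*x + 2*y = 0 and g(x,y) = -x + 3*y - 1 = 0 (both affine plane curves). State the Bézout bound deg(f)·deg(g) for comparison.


Common zeros: {(8, 3)}; count = 1; Bézout bound = 1.

deg(f) = 1, deg(g) = 1, so Bézout bound = 1.
Scan x ∈ F_11. For each x, list the y ∈ F_11 with f(x, y) ≡ 0 and those with g(x, y) ≡ 0 (mod 11); the common zeros in that column are the intersection.
  x = 0: f ≡ 0 at y ∈ {0}; g ≡ 0 at y ∈ {4}; common: ∅.
  x = 1: f ≡ 0 at y ∈ {10}; g ≡ 0 at y ∈ {8}; common: ∅.
  x = 2: f ≡ 0 at y ∈ {9}; g ≡ 0 at y ∈ {1}; common: ∅.
  x = 3: f ≡ 0 at y ∈ {8}; g ≡ 0 at y ∈ {5}; common: ∅.
  x = 4: f ≡ 0 at y ∈ {7}; g ≡ 0 at y ∈ {9}; common: ∅.
  x = 5: f ≡ 0 at y ∈ {6}; g ≡ 0 at y ∈ {2}; common: ∅.
  x = 6: f ≡ 0 at y ∈ {5}; g ≡ 0 at y ∈ {6}; common: ∅.
  x = 7: f ≡ 0 at y ∈ {4}; g ≡ 0 at y ∈ {10}; common: ∅.
  x = 8: f ≡ 0 at y ∈ {3}; g ≡ 0 at y ∈ {3}; common: {3}.
  x = 9: f ≡ 0 at y ∈ {2}; g ≡ 0 at y ∈ {7}; common: ∅.
  x = 10: f ≡ 0 at y ∈ {1}; g ≡ 0 at y ∈ {0}; common: ∅.
Collecting: common zeros = {(8, 3)}, so the count is 1.
Comparison with the Bézout bound: 1 ≤ 1 = deg(f)·deg(g), as expected for curves with no common component (the bound is attained).


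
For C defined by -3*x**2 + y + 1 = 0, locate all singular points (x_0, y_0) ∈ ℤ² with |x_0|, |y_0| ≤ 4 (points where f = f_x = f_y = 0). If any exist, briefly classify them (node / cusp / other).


No singular points in the scanned grid; C is smooth there.

Compute partial derivatives:
  f_x = -6*x.
  f_y = 1.
f_y = 1 is a nonzero constant, so f_y never vanishes: no point (x, y) can satisfy f = f_x = f_y = 0. In particular no (x, y) ∈ {−4, ..., 4}² is singular; the curve is smooth.


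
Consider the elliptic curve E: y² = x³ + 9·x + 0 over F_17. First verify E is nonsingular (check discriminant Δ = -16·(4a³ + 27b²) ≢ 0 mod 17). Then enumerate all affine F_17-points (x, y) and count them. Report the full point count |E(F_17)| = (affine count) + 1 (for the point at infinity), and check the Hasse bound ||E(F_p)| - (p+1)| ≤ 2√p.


Affine points = {(0, 0), (2, 3), (2, 14), (4, 7), (4, 10), (5, 0), (6, 7), (6, 10), (7, 7), (7, 10), (10, 6), (10, 11), (11, 6), (11, 11), (12, 0), (13, 6), (13, 11), (15, 5), (15, 12)}; affine count = 19; |E(F_17)| = 20.

Discriminant check: Δ ∝ 4a³ + 27b² = 4·9³ + 27·0² = 4·729 + 27·0 ≡ 9 (mod 17). Nonzero ⇒ E is nonsingular.
For each x ∈ F_17, compute rhs = x³ + 9·x + 0 mod 17, then count y ∈ F_17 with y² ≡ rhs.
  x = 0: rhs = 0, matching y values: 0 (1 points).
  x = 1: rhs = 10, matching y values: none (0 points).
  x = 2: rhs = 9, matching y values: 3, 14 (2 points).
  x = 3: rhs = 3, matching y values: none (0 points).
  x = 4: rhs = 15, matching y values: 7, 10 (2 points).
  x = 5: rhs = 0, matching y values: 0 (1 points).
  x = 6: rhs = 15, matching y values: 7, 10 (2 points).
  x = 7: rhs = 15, matching y values: 7, 10 (2 points).
  x = 8: rhs = 6, matching y values: none (0 points).
  x = 9: rhs = 11, matching y values: none (0 points).
  x = 10: rhs = 2, matching y values: 6, 11 (2 points).
  x = 11: rhs = 2, matching y values: 6, 11 (2 points).
  x = 12: rhs = 0, matching y values: 0 (1 points).
  x = 13: rhs = 2, matching y values: 6, 11 (2 points).
  x = 14: rhs = 14, matching y values: none (0 points).
  x = 15: rhs = 8, matching y values: 5, 12 (2 points).
  x = 16: rhs = 7, matching y values: none (0 points).
Total affine count: 19.
Full point count |E(F_17)| = 19 + 1 = 20.
Hasse bound: |20 − (17+1)| = |2| = 2 ≤ 2√17 ≈ 8.2462 ✓.


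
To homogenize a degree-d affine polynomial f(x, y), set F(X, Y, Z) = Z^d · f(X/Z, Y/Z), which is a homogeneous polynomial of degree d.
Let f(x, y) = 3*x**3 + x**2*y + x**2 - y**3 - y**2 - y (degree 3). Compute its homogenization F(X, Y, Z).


F(X, Y, Z) = 3*X**3 + X**2*Y + X**2*Z - Y**3 - Y**2*Z - Y*Z**2

deg(f) = 3.
Substitute x = X/Z, y = Y/Z into f, then multiply by Z^3.
  monomial 3·x^3·y^0 ↦ 3·X^3·Y^0·Z^0.
  monomial 1·x^2·y^1 ↦ 1·X^2·Y^1·Z^0.
  monomial 1·x^2·y^0 ↦ 1·X^2·Y^0·Z^1.
  monomial -1·x^0·y^3 ↦ -1·X^0·Y^3·Z^0.
  monomial -1·x^0·y^2 ↦ -1·X^0·Y^2·Z^1.
  monomial -1·x^0·y^1 ↦ -1·X^0·Y^1·Z^2.
Collecting: F(X, Y, Z) = 3*X**3 + X**2*Y + X**2*Z - Y**3 - Y**2*Z - Y*Z**2.


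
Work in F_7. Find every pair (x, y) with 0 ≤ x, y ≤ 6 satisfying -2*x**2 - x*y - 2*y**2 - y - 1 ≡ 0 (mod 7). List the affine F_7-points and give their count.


Affine F_7-points: {(0, 5), (1, 1), (1, 5), (2, 1), (3, 2), (3, 3), (6, 3), (6, 4)}; count = 8.

For each of the 49 pairs (x, y) ∈ F_7², evaluate f(x, y) mod 7. Record the zeros.
  x = 0: [0↦6, 1↦3, 2↦3, 3↦6, 4↦5, 5↦0, 6↦5]  zeros at y ∈ {5}
  x = 1: [0↦4, 1↦0, 2↦6, 3↦1, 4↦6, 5↦0, 6↦4]  zeros at y ∈ {1, 5}
  x = 2: [0↦5, 1↦0, 2↦5, 3↦6, 4↦3, 5↦3, 6↦6]  zeros at y ∈ {1}
  x = 3: [0↦2, 1↦3, 2↦0, 3↦0, 4↦3, 5↦2, 6↦4]  zeros at y ∈ {2, 3}
  x = 4: [0↦2, 1↦2, 2↦5, 3↦4, 4↦6, 5↦4, 6↦5]  zeros at y ∈ ∅
  x = 5: [0↦5, 1↦4, 2↦6, 3↦4, 4↦5, 5↦2, 6↦2]  zeros at y ∈ ∅
  x = 6: [0↦4, 1↦2, 2↦3, 3↦0, 4↦0, 5↦3, 6↦2]  zeros at y ∈ {3, 4}
Collecting zeros: affine points = {(0, 5), (1, 1), (1, 5), (2, 1), (3, 2), (3, 3), (6, 3), (6, 4)}.
Total count |C(F_7)_aff| = 8.


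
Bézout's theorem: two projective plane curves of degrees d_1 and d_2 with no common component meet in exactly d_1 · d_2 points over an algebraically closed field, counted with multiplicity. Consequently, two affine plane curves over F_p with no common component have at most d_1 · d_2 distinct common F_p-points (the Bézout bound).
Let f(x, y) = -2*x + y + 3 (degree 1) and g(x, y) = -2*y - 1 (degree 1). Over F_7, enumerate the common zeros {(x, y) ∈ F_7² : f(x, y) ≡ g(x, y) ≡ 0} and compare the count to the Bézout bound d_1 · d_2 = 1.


Common zeros: {(3, 3)}; count = 1; Bézout bound = 1.

deg(f) = 1, deg(g) = 1, so Bézout bound = 1.
Scan x ∈ F_7. For each x, list the y ∈ F_7 with f(x, y) ≡ 0 and those with g(x, y) ≡ 0 (mod 7); the common zeros in that column are the intersection.
  x = 0: f ≡ 0 at y ∈ {4}; g ≡ 0 at y ∈ {3}; common: ∅.
  x = 1: f ≡ 0 at y ∈ {6}; g ≡ 0 at y ∈ {3}; common: ∅.
  x = 2: f ≡ 0 at y ∈ {1}; g ≡ 0 at y ∈ {3}; common: ∅.
  x = 3: f ≡ 0 at y ∈ {3}; g ≡ 0 at y ∈ {3}; common: {3}.
  x = 4: f ≡ 0 at y ∈ {5}; g ≡ 0 at y ∈ {3}; common: ∅.
  x = 5: f ≡ 0 at y ∈ {0}; g ≡ 0 at y ∈ {3}; common: ∅.
  x = 6: f ≡ 0 at y ∈ {2}; g ≡ 0 at y ∈ {3}; common: ∅.
Collecting: common zeros = {(3, 3)}, so the count is 1.
Comparison with the Bézout bound: 1 ≤ 1 = deg(f)·deg(g), as expected for curves with no common component (the bound is attained).


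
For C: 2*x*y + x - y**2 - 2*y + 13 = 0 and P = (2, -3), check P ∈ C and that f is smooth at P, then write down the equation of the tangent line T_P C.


Tangent line at P: -5*x + 8*y + 34 = 0.

Step 1: f(2, -3) = 0, so P lies on C.
Step 2: partial derivatives
  f_x(x, y) = 2*y + 1, f_y(x, y) = 2*x - 2*y - 2.
  f_x(P) = -5, f_y(P) = 8 (gradient nonzero, so P is smooth).
Step 3: tangent line at P: -5·(x − 2) + 8·(y − -3) = 0.
Expanding: -5*x + 8*y + 34 = 0.


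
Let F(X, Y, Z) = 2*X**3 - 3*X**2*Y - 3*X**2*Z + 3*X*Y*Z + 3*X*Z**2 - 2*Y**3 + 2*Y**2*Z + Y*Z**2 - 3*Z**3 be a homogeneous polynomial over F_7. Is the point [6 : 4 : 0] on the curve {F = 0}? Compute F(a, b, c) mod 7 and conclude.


F(6,4,0) ≡ 5 (mod 7); P is NOT on the curve.

Evaluate F(6, 4, 0) term-by-term (mod 7).
  2*X**3 ↦ 2·216·1·1 = 432
  -3*X**2*Y ↦ -3·36·4·1 = -432
  -3*X**2*Z ↦ -3·36·1·0 = 0
  3*X*Y*Z ↦ 3·6·4·0 = 0
  3*X*Z**2 ↦ 3·6·1·0 = 0
  -2*Y**3 ↦ -2·1·64·1 = -128
  2*Y**2*Z ↦ 2·1·16·0 = 0
  Y*Z**2 ↦ 1·1·4·0 = 0
  -3*Z**3 ↦ -3·1·1·0 = 0
Sum: F(6, 4, 0) = (432) + (-432) + (0) + (0) + (0) + (-128) + (0) + (0) + (0) = -128.
Reducing mod 7: -128 ≡ 5 (mod 7).
Since F(a, b, c) ≡ 5 ≠ 0 (mod 7), P does NOT lie on the curve.


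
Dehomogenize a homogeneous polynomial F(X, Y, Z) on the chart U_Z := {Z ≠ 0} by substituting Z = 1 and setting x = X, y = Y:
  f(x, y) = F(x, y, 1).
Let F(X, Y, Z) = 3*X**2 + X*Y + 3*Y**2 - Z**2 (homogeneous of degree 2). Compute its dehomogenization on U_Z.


f(x, y) = 3*x**2 + x*y + 3*y**2 - 1

On U_Z we set Z = 1. Each monomial c·X^i·Y^j·Z^k in F becomes c·x^i·y^j·1^k = c·x^i·y^j.
Substituting Z = 1: F(X, Y, 1) = 3*x**2 + x*y + 3*y**2 - 1.
Note: deg(f) ≤ deg(F) = 2; strict inequality happens when F is divisible by Z (lost terms).


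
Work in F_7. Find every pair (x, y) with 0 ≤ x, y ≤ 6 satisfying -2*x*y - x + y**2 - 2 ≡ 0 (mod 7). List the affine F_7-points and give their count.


Affine F_7-points: {(0, 3), (0, 4), (1, 3), (1, 6), (2, 1), (2, 3), (3, 3), (4, 3), (4, 5), (5, 0), (5, 3), (6, 2), (6, 3)}; count = 13.

For each of the 49 pairs (x, y) ∈ F_7², evaluate f(x, y) mod 7. Record the zeros.
  x = 0: [0↦5, 1↦6, 2↦2, 3↦0, 4↦0, 5↦2, 6↦6]  zeros at y ∈ {3, 4}
  x = 1: [0↦4, 1↦3, 2↦4, 3↦0, 4↦5, 5↦5, 6↦0]  zeros at y ∈ {3, 6}
  x = 2: [0↦3, 1↦0, 2↦6, 3↦0, 4↦3, 5↦1, 6↦1]  zeros at y ∈ {1, 3}
  x = 3: [0↦2, 1↦4, 2↦1, 3↦0, 4↦1, 5↦4, 6↦2]  zeros at y ∈ {3}
  x = 4: [0↦1, 1↦1, 2↦3, 3↦0, 4↦6, 5↦0, 6↦3]  zeros at y ∈ {3, 5}
  x = 5: [0↦0, 1↦5, 2↦5, 3↦0, 4↦4, 5↦3, 6↦4]  zeros at y ∈ {0, 3}
  x = 6: [0↦6, 1↦2, 2↦0, 3↦0, 4↦2, 5↦6, 6↦5]  zeros at y ∈ {2, 3}
Collecting zeros: affine points = {(0, 3), (0, 4), (1, 3), (1, 6), (2, 1), (2, 3), (3, 3), (4, 3), (4, 5), (5, 0), (5, 3), (6, 2), (6, 3)}.
Total count |C(F_7)_aff| = 13.


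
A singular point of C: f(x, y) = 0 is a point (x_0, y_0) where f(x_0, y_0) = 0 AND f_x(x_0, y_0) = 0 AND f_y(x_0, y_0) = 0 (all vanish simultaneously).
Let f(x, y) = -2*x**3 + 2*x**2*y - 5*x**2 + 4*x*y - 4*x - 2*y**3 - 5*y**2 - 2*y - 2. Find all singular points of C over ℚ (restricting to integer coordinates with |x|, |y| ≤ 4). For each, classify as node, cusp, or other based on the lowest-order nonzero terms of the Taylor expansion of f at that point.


Singular points: {(-1, -1)}; classification: node.

Compute partial derivatives:
  f_x = -6*x**2 + 4*x*y - 10*x + 4*y - 4.
  f_y = 2*x**2 + 4*x - 6*y**2 - 10*y - 2.
Scan x_0 ∈ {−4, ..., 4}. For each x_0, f_y(x_0, y) is a polynomial in y; find its integer roots y ∈ {−4, ..., 4}, then test f_x and f at those candidates.
  x = -4: f_y(-4, y) = -6*y**2 - 10*y + 14; no integer root y with |y| ≤ 4.
  x = -3: f_y(-3, y) = -6*y**2 - 10*y + 4; vanishes at y ∈ {-2}. (-3, -2): f_x = -12 ≠ 0.
  x = -2: f_y(-2, y) = -6*y**2 - 10*y - 2; no integer root y with |y| ≤ 4.
  x = -1: f_y(-1, y) = -6*y**2 - 10*y - 4; vanishes at y ∈ {-1}. (-1, -1): f_x = 0, f = 0 — SINGULAR.
  x = 0: f_y(0, y) = -6*y**2 - 10*y - 2; no integer root y with |y| ≤ 4.
  x = 1: f_y(1, y) = -6*y**2 - 10*y + 4; vanishes at y ∈ {-2}. (1, -2): f_x = -36 ≠ 0.
  x = 2: f_y(2, y) = -6*y**2 - 10*y + 14; no integer root y with |y| ≤ 4.
  x = 3: f_y(3, y) = -6*y**2 - 10*y + 28; no integer root y with |y| ≤ 4.
  x = 4: f_y(4, y) = -6*y**2 - 10*y + 46; no integer root y with |y| ≤ 4.
Only singular point on the grid: (-1, -1).
Classify: substitute x = -1 + u, y = -1 + v and expand: f = -2*u**3 + 2*u**2*v - u**2 - 2*v**3 + v**2.
No constant or linear terms (consistent with a singular point). Quadratic part: -u**2 + v**2. Cubic part: -2*u**3 + 2*u**2*v - 2*v**3.
The quadratic part v**2 - u**2 = (v − u)(v + u) splits into two distinct linear factors, so there are two distinct tangent lines y − -1 = ±(x − -1) — this is a node (ordinary double point).
Classification: node.


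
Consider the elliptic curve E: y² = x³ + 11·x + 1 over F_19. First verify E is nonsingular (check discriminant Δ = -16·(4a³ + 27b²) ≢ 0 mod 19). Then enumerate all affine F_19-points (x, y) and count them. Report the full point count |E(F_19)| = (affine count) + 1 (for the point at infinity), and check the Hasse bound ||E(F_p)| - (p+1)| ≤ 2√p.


Affine points = {(0, 1), (0, 18), (3, 2), (3, 17), (6, 6), (6, 13), (10, 3), (10, 16), (11, 3), (11, 16), (13, 2), (13, 17), (14, 7), (14, 12), (15, 8), (15, 11), (16, 6), (16, 13), (17, 3), (17, 16)}; affine count = 20; |E(F_19)| = 21.

Discriminant check: Δ ∝ 4a³ + 27b² = 4·11³ + 27·1² = 4·1331 + 27·1 ≡ 12 (mod 19). Nonzero ⇒ E is nonsingular.
For each x ∈ F_19, compute rhs = x³ + 11·x + 1 mod 19, then count y ∈ F_19 with y² ≡ rhs.
  x = 0: rhs = 1, matching y values: 1, 18 (2 points).
  x = 1: rhs = 13, matching y values: none (0 points).
  x = 2: rhs = 12, matching y values: none (0 points).
  x = 3: rhs = 4, matching y values: 2, 17 (2 points).
  x = 4: rhs = 14, matching y values: none (0 points).
  x = 5: rhs = 10, matching y values: none (0 points).
  x = 6: rhs = 17, matching y values: 6, 13 (2 points).
  x = 7: rhs = 3, matching y values: none (0 points).
  x = 8: rhs = 12, matching y values: none (0 points).
  x = 9: rhs = 12, matching y values: none (0 points).
  x = 10: rhs = 9, matching y values: 3, 16 (2 points).
  x = 11: rhs = 9, matching y values: 3, 16 (2 points).
  x = 12: rhs = 18, matching y values: none (0 points).
  x = 13: rhs = 4, matching y values: 2, 17 (2 points).
  x = 14: rhs = 11, matching y values: 7, 12 (2 points).
  x = 15: rhs = 7, matching y values: 8, 11 (2 points).
  x = 16: rhs = 17, matching y values: 6, 13 (2 points).
  x = 17: rhs = 9, matching y values: 3, 16 (2 points).
  x = 18: rhs = 8, matching y values: none (0 points).
Total affine count: 20.
Full point count |E(F_19)| = 20 + 1 = 21.
Hasse bound: |21 − (19+1)| = |1| = 1 ≤ 2√19 ≈ 8.7178 ✓.


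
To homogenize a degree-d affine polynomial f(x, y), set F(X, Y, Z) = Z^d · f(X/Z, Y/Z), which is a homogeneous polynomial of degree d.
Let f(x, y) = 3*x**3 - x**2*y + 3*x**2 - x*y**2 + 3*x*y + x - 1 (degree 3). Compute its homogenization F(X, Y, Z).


F(X, Y, Z) = 3*X**3 - X**2*Y + 3*X**2*Z - X*Y**2 + 3*X*Y*Z + X*Z**2 - Z**3

deg(f) = 3.
Substitute x = X/Z, y = Y/Z into f, then multiply by Z^3.
  monomial 3·x^3·y^0 ↦ 3·X^3·Y^0·Z^0.
  monomial -1·x^2·y^1 ↦ -1·X^2·Y^1·Z^0.
  monomial 3·x^2·y^0 ↦ 3·X^2·Y^0·Z^1.
  monomial -1·x^1·y^2 ↦ -1·X^1·Y^2·Z^0.
  monomial 3·x^1·y^1 ↦ 3·X^1·Y^1·Z^1.
  monomial 1·x^1·y^0 ↦ 1·X^1·Y^0·Z^2.
  monomial -1·x^0·y^0 ↦ -1·X^0·Y^0·Z^3.
Collecting: F(X, Y, Z) = 3*X**3 - X**2*Y + 3*X**2*Z - X*Y**2 + 3*X*Y*Z + X*Z**2 - Z**3.


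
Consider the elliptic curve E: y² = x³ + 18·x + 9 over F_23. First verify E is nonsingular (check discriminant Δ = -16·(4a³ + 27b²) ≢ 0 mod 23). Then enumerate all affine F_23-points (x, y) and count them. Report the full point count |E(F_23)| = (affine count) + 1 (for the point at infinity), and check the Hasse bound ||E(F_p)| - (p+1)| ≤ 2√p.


Affine points = {(0, 3), (0, 20), (7, 8), (7, 15), (9, 7), (9, 16), (10, 4), (10, 19), (13, 5), (13, 18), (16, 0), (18, 1), (18, 22), (22, 6), (22, 17)}; affine count = 15; |E(F_23)| = 16.

Discriminant check: Δ ∝ 4a³ + 27b² = 4·18³ + 27·9² = 4·5832 + 27·81 ≡ 8 (mod 23). Nonzero ⇒ E is nonsingular.
For each x ∈ F_23, compute rhs = x³ + 18·x + 9 mod 23, then count y ∈ F_23 with y² ≡ rhs.
  x = 0: rhs = 9, matching y values: 3, 20 (2 points).
  x = 1: rhs = 5, matching y values: none (0 points).
  x = 2: rhs = 7, matching y values: none (0 points).
  x = 3: rhs = 21, matching y values: none (0 points).
  x = 4: rhs = 7, matching y values: none (0 points).
  x = 5: rhs = 17, matching y values: none (0 points).
  x = 6: rhs = 11, matching y values: none (0 points).
  x = 7: rhs = 18, matching y values: 8, 15 (2 points).
  x = 8: rhs = 21, matching y values: none (0 points).
  x = 9: rhs = 3, matching y values: 7, 16 (2 points).
  x = 10: rhs = 16, matching y values: 4, 19 (2 points).
  x = 11: rhs = 20, matching y values: none (0 points).
  x = 12: rhs = 21, matching y values: none (0 points).
  x = 13: rhs = 2, matching y values: 5, 18 (2 points).
  x = 14: rhs = 15, matching y values: none (0 points).
  x = 15: rhs = 20, matching y values: none (0 points).
  x = 16: rhs = 0, matching y values: 0 (1 points).
  x = 17: rhs = 7, matching y values: none (0 points).
  x = 18: rhs = 1, matching y values: 1, 22 (2 points).
  x = 19: rhs = 11, matching y values: none (0 points).
  x = 20: rhs = 20, matching y values: none (0 points).
  x = 21: rhs = 11, matching y values: none (0 points).
  x = 22: rhs = 13, matching y values: 6, 17 (2 points).
Total affine count: 15.
Full point count |E(F_23)| = 15 + 1 = 16.
Hasse bound: |16 − (23+1)| = |-8| = 8 ≤ 2√23 ≈ 9.5917 ✓.


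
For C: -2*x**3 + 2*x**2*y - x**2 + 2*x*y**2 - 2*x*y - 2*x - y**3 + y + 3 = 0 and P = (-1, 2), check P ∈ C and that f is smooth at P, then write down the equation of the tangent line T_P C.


Tangent line at P: -10*x - 15*y + 20 = 0.

Step 1: f(-1, 2) = 0, so P lies on C.
Step 2: partial derivatives
  f_x(x, y) = -6*x**2 + 4*x*y - 2*x + 2*y**2 - 2*y - 2, f_y(x, y) = 2*x**2 + 4*x*y - 2*x - 3*y**2 + 1.
  f_x(P) = -10, f_y(P) = -15 (gradient nonzero, so P is smooth).
Step 3: tangent line at P: -10·(x − -1) + -15·(y − 2) = 0.
Expanding: -10*x - 15*y + 20 = 0.


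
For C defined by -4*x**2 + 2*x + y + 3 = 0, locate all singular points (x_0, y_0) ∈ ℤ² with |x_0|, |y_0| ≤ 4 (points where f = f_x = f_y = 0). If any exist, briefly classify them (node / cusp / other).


No singular points in the scanned grid; C is smooth there.

Compute partial derivatives:
  f_x = 2 - 8*x.
  f_y = 1.
f_y = 1 is a nonzero constant, so f_y never vanishes: no point (x, y) can satisfy f = f_x = f_y = 0. In particular no (x, y) ∈ {−4, ..., 4}² is singular; the curve is smooth.


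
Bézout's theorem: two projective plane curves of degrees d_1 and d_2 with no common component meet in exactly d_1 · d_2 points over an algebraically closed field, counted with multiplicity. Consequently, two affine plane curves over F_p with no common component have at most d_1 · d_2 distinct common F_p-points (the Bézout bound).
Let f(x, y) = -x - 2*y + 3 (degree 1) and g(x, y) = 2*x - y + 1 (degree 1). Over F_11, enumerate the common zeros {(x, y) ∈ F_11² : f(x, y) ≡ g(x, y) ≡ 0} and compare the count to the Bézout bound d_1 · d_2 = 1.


Common zeros: {(9, 8)}; count = 1; Bézout bound = 1.

deg(f) = 1, deg(g) = 1, so Bézout bound = 1.
Scan x ∈ F_11. For each x, list the y ∈ F_11 with f(x, y) ≡ 0 and those with g(x, y) ≡ 0 (mod 11); the common zeros in that column are the intersection.
  x = 0: f ≡ 0 at y ∈ {7}; g ≡ 0 at y ∈ {1}; common: ∅.
  x = 1: f ≡ 0 at y ∈ {1}; g ≡ 0 at y ∈ {3}; common: ∅.
  x = 2: f ≡ 0 at y ∈ {6}; g ≡ 0 at y ∈ {5}; common: ∅.
  x = 3: f ≡ 0 at y ∈ {0}; g ≡ 0 at y ∈ {7}; common: ∅.
  x = 4: f ≡ 0 at y ∈ {5}; g ≡ 0 at y ∈ {9}; common: ∅.
  x = 5: f ≡ 0 at y ∈ {10}; g ≡ 0 at y ∈ {0}; common: ∅.
  x = 6: f ≡ 0 at y ∈ {4}; g ≡ 0 at y ∈ {2}; common: ∅.
  x = 7: f ≡ 0 at y ∈ {9}; g ≡ 0 at y ∈ {4}; common: ∅.
  x = 8: f ≡ 0 at y ∈ {3}; g ≡ 0 at y ∈ {6}; common: ∅.
  x = 9: f ≡ 0 at y ∈ {8}; g ≡ 0 at y ∈ {8}; common: {8}.
  x = 10: f ≡ 0 at y ∈ {2}; g ≡ 0 at y ∈ {10}; common: ∅.
Collecting: common zeros = {(9, 8)}, so the count is 1.
Comparison with the Bézout bound: 1 ≤ 1 = deg(f)·deg(g), as expected for curves with no common component (the bound is attained).


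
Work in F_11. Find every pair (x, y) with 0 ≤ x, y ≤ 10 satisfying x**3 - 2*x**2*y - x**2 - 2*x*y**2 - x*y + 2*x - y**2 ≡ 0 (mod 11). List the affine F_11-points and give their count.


Affine F_11-points: {(0, 0), (1, 5), (4, 1), (4, 6), (5, 0), (5, 1), (5, 2), (5, 3), (5, 4), (5, 5), (5, 6), (5, 7), (5, 8), (5, 9), (5, 10), (7, 0), (7, 4), (8, 4), (8, 10)}; count = 19.

For each of the 121 pairs (x, y) ∈ F_11², evaluate f(x, y) mod 11. Record the zeros.
  x = 0: [0↦0, 1↦10, 2↦7, 3↦2, 4↦6, 5↦8, 6↦8, 7↦6, 8↦2, 9↦7, 10↦10]  zeros at y ∈ {0}
  x = 1: [0↦2, 1↦7, 2↦6, 3↦10, 4↦8, 5↦0, 6↦8, 7↦10, 8↦6, 9↦7, 10↦2]  zeros at y ∈ {5}
  x = 2: [0↦8, 1↦4, 2↦1, 3↦10, 4↦9, 5↦9, 6↦10, 7↦1, 8↦4, 9↦8, 10↦2]  zeros at y ∈ ∅
  x = 3: [0↦2, 1↦7, 2↦9, 3↦8, 4↦4, 5↦8, 6↦9, 7↦7, 8↦2, 9↦5, 10↦5]  zeros at y ∈ ∅
  x = 4: [0↦1, 1↦0, 2↦3, 3↦10, 4↦10, 5↦3, 6↦0, 7↦1, 8↦6, 9↦4, 10↦6]  zeros at y ∈ {1, 6}
  x = 5: [0↦0, 1↦0, 2↦0, 3↦0, 4↦0, 5↦0, 6↦0, 7↦0, 8↦0, 9↦0, 10↦0]  zeros at y ∈ {0, 1, 2, 3, 4, 5, 6, 7, 8, 9, 10}
  x = 6: [0↦5, 1↦2, 2↦6, 3↦6, 4↦2, 5↦5, 6↦4, 7↦10, 8↦1, 9↦10, 10↦4]  zeros at y ∈ ∅
  x = 7: [0↦0, 1↦1, 2↦5, 3↦1, 4↦0, 5↦2, 6↦7, 7↦4, 8↦4, 9↦7, 10↦2]  zeros at y ∈ {0, 4}
  x = 8: [0↦2, 1↦3, 2↦3, 3↦2, 4↦0, 5↦8, 6↦4, 7↦10, 8↦4, 9↦8, 10↦0]  zeros at y ∈ {4, 10}
  x = 9: [0↦6, 1↦3, 2↦6, 3↦4, 4↦8, 5↦7, 6↦1, 7↦1, 8↦7, 9↦8, 10↦4]  zeros at y ∈ ∅
  x = 10: [0↦7, 1↦7, 2↦9, 3↦2, 4↦8, 5↦5, 6↦4, 7↦5, 8↦8, 9↦2, 10↦9]  zeros at y ∈ ∅
Collecting zeros: affine points = {(0, 0), (1, 5), (4, 1), (4, 6), (5, 0), (5, 1), (5, 2), (5, 3), (5, 4), (5, 5), (5, 6), (5, 7), (5, 8), (5, 9), (5, 10), (7, 0), (7, 4), (8, 4), (8, 10)}.
Total count |C(F_11)_aff| = 19.


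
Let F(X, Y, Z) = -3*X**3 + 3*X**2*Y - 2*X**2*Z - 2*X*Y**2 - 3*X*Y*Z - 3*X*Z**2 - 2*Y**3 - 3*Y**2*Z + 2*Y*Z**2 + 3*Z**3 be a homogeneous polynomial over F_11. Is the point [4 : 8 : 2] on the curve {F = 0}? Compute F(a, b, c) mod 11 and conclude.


F(4,8,2) ≡ 3 (mod 11); P is NOT on the curve.

Evaluate F(4, 8, 2) term-by-term (mod 11).
  -3*X**3 ↦ -3·64·1·1 = -192
  3*X**2*Y ↦ 3·16·8·1 = 384
  -2*X**2*Z ↦ -2·16·1·2 = -64
  -2*X*Y**2 ↦ -2·4·64·1 = -512
  -3*X*Y*Z ↦ -3·4·8·2 = -192
  -3*X*Z**2 ↦ -3·4·1·4 = -48
  -2*Y**3 ↦ -2·1·512·1 = -1024
  -3*Y**2*Z ↦ -3·1·64·2 = -384
  2*Y*Z**2 ↦ 2·1·8·4 = 64
  3*Z**3 ↦ 3·1·1·8 = 24
Sum: F(4, 8, 2) = (-192) + (384) + (-64) + (-512) + (-192) + (-48) + (-1024) + (-384) + (64) + (24) = -1944.
Reducing mod 11: -1944 ≡ 3 (mod 11).
Since F(a, b, c) ≡ 3 ≠ 0 (mod 11), P does NOT lie on the curve.


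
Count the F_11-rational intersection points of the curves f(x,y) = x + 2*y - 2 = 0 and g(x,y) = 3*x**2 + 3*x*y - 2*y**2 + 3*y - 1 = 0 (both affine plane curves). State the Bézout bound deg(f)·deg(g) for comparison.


Common zeros: {(0, 1), (2, 0)}; count = 2; Bézout bound = 2.

deg(f) = 1, deg(g) = 2, so Bézout bound = 2.
Scan x ∈ F_11. For each x, list the y ∈ F_11 with f(x, y) ≡ 0 and those with g(x, y) ≡ 0 (mod 11); the common zeros in that column are the intersection.
  x = 0: f ≡ 0 at y ∈ {1}; g ≡ 0 at y ∈ {1, 6}; common: {1}.
  x = 1: f ≡ 0 at y ∈ {6}; g ≡ 0 at y ∈ ∅; common: ∅.
  x = 2: f ≡ 0 at y ∈ {0}; g ≡ 0 at y ∈ {0, 10}; common: {0}.
  x = 3: f ≡ 0 at y ∈ {5}; g ≡ 0 at y ∈ {3}; common: ∅.
  x = 4: f ≡ 0 at y ∈ {10}; g ≡ 0 at y ∈ ∅; common: ∅.
  x = 5: f ≡ 0 at y ∈ {4}; g ≡ 0 at y ∈ {3, 6}; common: ∅.
  x = 6: f ≡ 0 at y ∈ {9}; g ≡ 0 at y ∈ ∅; common: ∅.
  x = 7: f ≡ 0 at y ∈ {3}; g ≡ 0 at y ∈ ∅; common: ∅.
  x = 8: f ≡ 0 at y ∈ {8}; g ≡ 0 at y ∈ ∅; common: ∅.
  x = 9: f ≡ 0 at y ∈ {2}; g ≡ 0 at y ∈ {0, 4}; common: ∅.
  x = 10: f ≡ 0 at y ∈ {7}; g ≡ 0 at y ∈ {1, 10}; common: ∅.
Collecting: common zeros = {(0, 1), (2, 0)}, so the count is 2.
Comparison with the Bézout bound: 2 ≤ 2 = deg(f)·deg(g), as expected for curves with no common component (the bound is attained).


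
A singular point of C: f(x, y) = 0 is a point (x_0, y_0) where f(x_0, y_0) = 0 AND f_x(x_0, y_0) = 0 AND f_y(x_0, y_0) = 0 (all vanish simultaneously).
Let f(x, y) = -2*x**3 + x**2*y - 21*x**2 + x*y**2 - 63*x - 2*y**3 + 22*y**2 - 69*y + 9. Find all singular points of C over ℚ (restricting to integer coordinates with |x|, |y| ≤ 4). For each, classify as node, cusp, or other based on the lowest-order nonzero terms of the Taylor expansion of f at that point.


Singular points: {(-3, 3)}; classification: cusp.

Compute partial derivatives:
  f_x = -6*x**2 + 2*x*y - 42*x + y**2 - 63.
  f_y = x**2 + 2*x*y - 6*y**2 + 44*y - 69.
Scan x_0 ∈ {−4, ..., 4}. For each x_0, f_y(x_0, y) is a polynomial in y; find its integer roots y ∈ {−4, ..., 4}, then test f_x and f at those candidates.
  x = -4: f_y(-4, y) = -6*y**2 + 36*y - 53; no integer root y with |y| ≤ 4.
  x = -3: f_y(-3, y) = -6*y**2 + 38*y - 60; vanishes at y ∈ {3}. (-3, 3): f_x = 0, f = 0 — SINGULAR.
  x = -2: f_y(-2, y) = -6*y**2 + 40*y - 65; no integer root y with |y| ≤ 4.
  x = -1: f_y(-1, y) = -6*y**2 + 42*y - 68; no integer root y with |y| ≤ 4.
  x = 0: f_y(0, y) = -6*y**2 + 44*y - 69; no integer root y with |y| ≤ 4.
  x = 1: f_y(1, y) = -6*y**2 + 46*y - 68; vanishes at y ∈ {2}. (1, 2): f_x = -103 ≠ 0.
  x = 2: f_y(2, y) = -6*y**2 + 48*y - 65; no integer root y with |y| ≤ 4.
  x = 3: f_y(3, y) = -6*y**2 + 50*y - 60; no integer root y with |y| ≤ 4.
  x = 4: f_y(4, y) = -6*y**2 + 52*y - 53; no integer root y with |y| ≤ 4.
Only singular point on the grid: (-3, 3).
Classify: substitute x = -3 + u, y = 3 + v and expand: f = -2*u**3 + u**2*v + u*v**2 - 2*v**3 + v**2.
No constant or linear terms (consistent with a singular point). Quadratic part: v**2. Cubic part: -2*u**3 + u**2*v + u*v**2 - 2*v**3.
The quadratic part v**2 is a perfect square, so there is a single (double) tangent line v = 0, i.e. y = 3. Restricting the cubic part to that line (v = 0) leaves -2*u**3 ≠ 0, so f is not divisible by v and the branch is v² ≈ 2*u**3 to lowest order — this is a cusp.
Classification: cusp.


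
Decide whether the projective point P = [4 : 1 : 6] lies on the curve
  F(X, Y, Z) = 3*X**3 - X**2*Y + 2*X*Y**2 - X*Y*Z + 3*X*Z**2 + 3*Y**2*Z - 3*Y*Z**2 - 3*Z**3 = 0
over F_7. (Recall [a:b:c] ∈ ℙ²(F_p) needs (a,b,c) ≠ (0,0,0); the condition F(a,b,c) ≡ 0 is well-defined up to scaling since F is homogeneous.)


F(4,1,6) ≡ 1 (mod 7); P is NOT on the curve.

Evaluate F(4, 1, 6) term-by-term (mod 7).
  3*X**3 ↦ 3·64·1·1 = 192
  -X**2*Y ↦ -1·16·1·1 = -16
  2*X*Y**2 ↦ 2·4·1·1 = 8
  -X*Y*Z ↦ -1·4·1·6 = -24
  3*X*Z**2 ↦ 3·4·1·36 = 432
  3*Y**2*Z ↦ 3·1·1·6 = 18
  -3*Y*Z**2 ↦ -3·1·1·36 = -108
  -3*Z**3 ↦ -3·1·1·216 = -648
Sum: F(4, 1, 6) = (192) + (-16) + (8) + (-24) + (432) + (18) + (-108) + (-648) = -146.
Reducing mod 7: -146 ≡ 1 (mod 7).
Since F(a, b, c) ≡ 1 ≠ 0 (mod 7), P does NOT lie on the curve.


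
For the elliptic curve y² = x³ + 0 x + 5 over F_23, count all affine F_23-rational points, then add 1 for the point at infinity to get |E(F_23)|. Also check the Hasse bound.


Affine points = {(1, 11), (1, 12), (2, 6), (2, 17), (3, 3), (3, 20), (4, 0), (7, 7), (7, 16), (10, 4), (10, 19), (11, 5), (11, 18), (12, 10), (12, 13), (14, 9), (14, 14), (18, 8), (18, 15), (20, 1), (20, 22), (22, 2), (22, 21)}; affine count = 23; |E(F_23)| = 24.

Discriminant check: Δ ∝ 4a³ + 27b² = 4·0³ + 27·5² = 4·0 + 27·25 ≡ 8 (mod 23). Nonzero ⇒ E is nonsingular.
For each x ∈ F_23, compute rhs = x³ + 0·x + 5 mod 23, then count y ∈ F_23 with y² ≡ rhs.
  x = 0: rhs = 5, matching y values: none (0 points).
  x = 1: rhs = 6, matching y values: 11, 12 (2 points).
  x = 2: rhs = 13, matching y values: 6, 17 (2 points).
  x = 3: rhs = 9, matching y values: 3, 20 (2 points).
  x = 4: rhs = 0, matching y values: 0 (1 points).
  x = 5: rhs = 15, matching y values: none (0 points).
  x = 6: rhs = 14, matching y values: none (0 points).
  x = 7: rhs = 3, matching y values: 7, 16 (2 points).
  x = 8: rhs = 11, matching y values: none (0 points).
  x = 9: rhs = 21, matching y values: none (0 points).
  x = 10: rhs = 16, matching y values: 4, 19 (2 points).
  x = 11: rhs = 2, matching y values: 5, 18 (2 points).
  x = 12: rhs = 8, matching y values: 10, 13 (2 points).
  x = 13: rhs = 17, matching y values: none (0 points).
  x = 14: rhs = 12, matching y values: 9, 14 (2 points).
  x = 15: rhs = 22, matching y values: none (0 points).
  x = 16: rhs = 7, matching y values: none (0 points).
  x = 17: rhs = 19, matching y values: none (0 points).
  x = 18: rhs = 18, matching y values: 8, 15 (2 points).
  x = 19: rhs = 10, matching y values: none (0 points).
  x = 20: rhs = 1, matching y values: 1, 22 (2 points).
  x = 21: rhs = 20, matching y values: none (0 points).
  x = 22: rhs = 4, matching y values: 2, 21 (2 points).
Total affine count: 23.
Full point count |E(F_23)| = 23 + 1 = 24.
Hasse bound: |24 − (23+1)| = |0| = 0 ≤ 2√23 ≈ 9.5917 ✓.
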